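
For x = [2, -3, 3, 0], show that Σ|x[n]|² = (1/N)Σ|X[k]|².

Time domain:
Σ|x[n]|² = |2|² + |-3|² + |3|² + |0|² = 22.0000

Frequency domain:
(1/4)Σ|X[k]|² = (1/4)(|2|² + |-1+3i|² + |8|² + |-1-3i|²) = (1/4)·88.0000 = 22.0000

Both sides agree, confirming Parseval's theorem.

Σ|x[n]|² = (1/N)Σ|X[k]|² = 22.0000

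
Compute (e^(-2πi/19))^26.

Since ω_19^19 = 1, powers reduce modulo 19.
26 mod 19 = 7
So ω_19^26 = ω_19^7 = e^(-2πi·7/19)

ω_19^26 = ω_19^7 = -0.6773-0.7357i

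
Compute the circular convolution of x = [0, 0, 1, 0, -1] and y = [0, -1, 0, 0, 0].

(x ⊛ y)[n] = Σ(m=0 to 4) x[m] · y[(n-m) mod 5]

Computing each output sample:
(x ⊛ y)[0] = 1
(x ⊛ y)[1] = 0
(x ⊛ y)[2] = 0
(x ⊛ y)[3] = -1
(x ⊛ y)[4] = 0

x ⊛ y = [1, 0, 0, -1, 0]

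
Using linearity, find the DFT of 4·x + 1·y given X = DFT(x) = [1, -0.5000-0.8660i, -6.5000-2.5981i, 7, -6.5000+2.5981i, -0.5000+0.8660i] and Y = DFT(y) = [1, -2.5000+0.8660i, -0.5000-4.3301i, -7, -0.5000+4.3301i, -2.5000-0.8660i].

By linearity: DFT(4x + 1y) = 4·DFT(x) + 1·DFT(y)
= 4·[1, -0.5000-0.8660i, -6.5000-2.5981i, 7, -6.5000+2.5981i, -0.5000+0.8660i] + 1·[1, -2.5000+0.8660i, -0.5000-4.3301i, -7, -0.5000+4.3301i, -2.5000-0.8660i]

Computing element-wise:
Z[0] = 4·(1) + 1·(1) = 5
Z[1] = 4·(-0.5000-0.8660i) + 1·(-2.5000+0.8660i) = -4.5000-2.5980i
Z[2] = 4·(-6.5000-2.5981i) + 1·(-0.5000-4.3301i) = -26.5000-14.7225i
Z[3] = 4·(7) + 1·(-7) = 21
Z[4] = 4·(-6.5000+2.5981i) + 1·(-0.5000+4.3301i) = -26.5000+14.7225i
Z[5] = 4·(-0.5000+0.8660i) + 1·(-2.5000-0.8660i) = -4.5000+2.5980i

DFT(4x + 1y) = 4·X + 1·Y = [5, -4.5000-2.5980i, -26.5000-14.7225i, 21, -26.5000+14.7225i, -4.5000+2.5980i]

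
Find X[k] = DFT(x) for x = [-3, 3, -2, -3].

X[k] = Σ(n=0 to 3) x[n] · ω_4^(nk)
where ω_4 = e^(-2πi/4)

Computing each X[k]:
X[0] = -5
X[1] = -1-6i
X[2] = -5
X[3] = -1+6i

X = [-5, -1-6i, -5, -1+6i]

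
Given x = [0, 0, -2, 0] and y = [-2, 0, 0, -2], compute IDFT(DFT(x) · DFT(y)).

(x ⊛ y)[n] = Σ(m=0 to 3) x[m] · y[(n-m) mod 4]

Computing each output sample:
(x ⊛ y)[0] = 0
(x ⊛ y)[1] = 4
(x ⊛ y)[2] = 4
(x ⊛ y)[3] = 0

x ⊛ y = [0, 4, 4, 0]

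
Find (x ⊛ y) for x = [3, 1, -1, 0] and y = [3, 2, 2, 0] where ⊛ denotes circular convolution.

(x ⊛ y)[n] = Σ(m=0 to 3) x[m] · y[(n-m) mod 4]

Computing each output sample:
(x ⊛ y)[0] = 7
(x ⊛ y)[1] = 9
(x ⊛ y)[2] = 5
(x ⊛ y)[3] = 0

x ⊛ y = [7, 9, 5, 0]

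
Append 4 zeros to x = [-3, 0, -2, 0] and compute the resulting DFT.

Original 4-point DFT: [-5, -1, -5, -1]
Zero-padded 8-point DFT provides frequency interpolation.

DFT_8([x, 0, ...]) = [-5, -3+2i, -1, -3-2i, -5, -3+2i, -1, -3-2i]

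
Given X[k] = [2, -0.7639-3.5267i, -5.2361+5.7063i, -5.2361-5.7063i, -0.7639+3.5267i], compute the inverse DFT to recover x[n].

x[n] = (1/5) Σ(k=0 to 4) X[k] · e^(2πikn/5)

Computing each x[n]:
x[0] = -2
x[1] = 2
x[2] = 3
x[3] = -3
x[4] = 2

x = [-2, 2, 3, -3, 2]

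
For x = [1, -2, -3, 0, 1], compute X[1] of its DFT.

X[1] = Σ(n=0 to 4) x[n] · ω_5^(1n) where ω_5 = e^(-2πi/5)
= (1)·ω_5^0 + (-2)·ω_5^1 + (-3)·ω_5^2 + (0)·ω_5^3 + (1)·ω_5^4

X[1] = 3.1180+4.6165i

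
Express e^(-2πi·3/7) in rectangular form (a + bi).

ω_7^3 = e^(-2πi·3/7)
= cos(-2π·3/7) + i·sin(-2π·3/7)
= cos(-6π/7) + i·sin(-6π/7)

ω_7^3 = cos(-6π/7) + i·sin(-6π/7) = -0.9010-0.4339i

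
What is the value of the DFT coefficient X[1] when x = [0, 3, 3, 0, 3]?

X[1] = Σ(n=0 to 4) x[n] · ω_5^(1n) where ω_5 = e^(-2πi/5)
= (0)·ω_5^0 + (3)·ω_5^1 + (3)·ω_5^2 + (0)·ω_5^3 + (3)·ω_5^4

X[1] = -0.5729-1.7634i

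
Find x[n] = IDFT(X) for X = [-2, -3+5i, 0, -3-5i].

x[n] = (1/4) Σ(k=0 to 3) X[k] · e^(2πikn/4)

Computing each x[n]:
x[0] = -2
x[1] = -3
x[2] = 1
x[3] = 2

x = [-2, -3, 1, 2]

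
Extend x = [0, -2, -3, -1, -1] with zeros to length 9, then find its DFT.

Original 5-point DFT: [-7, 2.3090+2.1266i, 1.1910-1.3143i, 1.1910+1.3143i, 2.3090-2.1266i]
Zero-padded 9-point DFT provides frequency interpolation.

DFT_9([x, 0, ...]) = [-7, -0.6133+5.4480i, 2.2057+1.4869i, 2, -0.0924-1.3631i, -0.0924+1.3631i, 2, 2.2057-1.4869i, -0.6133-5.4480i]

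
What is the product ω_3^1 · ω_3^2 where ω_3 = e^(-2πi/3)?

The primitive 3rd roots of unity are ω_3^k for k coprime to 3: k ∈ {1, 2}
Their product equals the constant term of the cyclotomic polynomial Φ_3(x) up to sign.
For n ≥ 3, the product of all primitive nth roots of unity is 1. (For n=1 it is 1; for n=2 it is -1.)

1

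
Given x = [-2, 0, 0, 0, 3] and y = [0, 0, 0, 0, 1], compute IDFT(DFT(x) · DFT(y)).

(x ⊛ y)[n] = Σ(m=0 to 4) x[m] · y[(n-m) mod 5]

Computing each output sample:
(x ⊛ y)[0] = 0
(x ⊛ y)[1] = 0
(x ⊛ y)[2] = 0
(x ⊛ y)[3] = 3
(x ⊛ y)[4] = -2

x ⊛ y = [0, 0, 0, 3, -2]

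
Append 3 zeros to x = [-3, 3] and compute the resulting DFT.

Original 2-point DFT: [0, -6]
Zero-padded 5-point DFT provides frequency interpolation.

DFT_5([x, 0, ...]) = [0, -2.0729-2.8532i, -5.4271-1.7634i, -5.4271+1.7634i, -2.0729+2.8532i]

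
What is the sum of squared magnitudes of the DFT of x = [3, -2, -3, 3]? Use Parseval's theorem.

Parseval: Σ|x[n]|² = (1/N)Σ|X[k]|², so Σ|X[k]|² = N·Σ|x[n]|² = 4·31.0000

Σ|X[k]|² = N·Σ|x[n]|² = 4·31.0000 = 124.0000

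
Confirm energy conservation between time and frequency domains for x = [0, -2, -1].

Time domain:
Σ|x[n]|² = |0|² + |-2|² + |-1|² = 5.0000

Frequency domain:
(1/3)Σ|X[k]|² = (1/3)(|-3|² + |1.5000+0.8660i|² + |1.5000-0.8660i|²) = (1/3)·15.0000 = 5.0000

Both sides agree, confirming Parseval's theorem.

Σ|x[n]|² = (1/N)Σ|X[k]|² = 5.0000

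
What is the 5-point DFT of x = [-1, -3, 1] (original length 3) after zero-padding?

Original 3-point DFT: [-3, 3.4641i, -3.4641i]
Zero-padded 5-point DFT provides frequency interpolation.

DFT_5([x, 0, ...]) = [-3, -2.7361+2.2654i, 1.7361+2.7144i, 1.7361-2.7144i, -2.7361-2.2654i]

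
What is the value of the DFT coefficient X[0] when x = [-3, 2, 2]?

X[0] = Σ(n=0 to 2) x[n] · ω_3^0 = Σ x[n]
= (-3) + (2) + (2)

X[0] = 1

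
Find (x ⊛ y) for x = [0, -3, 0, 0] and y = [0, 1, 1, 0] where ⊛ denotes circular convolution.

(x ⊛ y)[n] = Σ(m=0 to 3) x[m] · y[(n-m) mod 4]

Computing each output sample:
(x ⊛ y)[0] = 0
(x ⊛ y)[1] = 0
(x ⊛ y)[2] = -3
(x ⊛ y)[3] = -3

x ⊛ y = [0, 0, -3, -3]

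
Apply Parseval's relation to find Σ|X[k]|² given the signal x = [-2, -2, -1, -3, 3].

Parseval: Σ|x[n]|² = (1/N)Σ|X[k]|², so Σ|X[k]|² = N·Σ|x[n]|² = 5·27.0000

Σ|X[k]|² = N·Σ|x[n]|² = 5·27.0000 = 135.0000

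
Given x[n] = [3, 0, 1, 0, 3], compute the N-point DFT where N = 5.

X[k] = Σ(n=0 to 4) x[n] · ω_5^(nk)
where ω_5 = e^(-2πi/5)

Computing each X[k]:
X[0] = 7
X[1] = 3.1180+2.2654i
X[2] = 0.8820+2.7144i
X[3] = 0.8820-2.7144i
X[4] = 3.1180-2.2654i

X = [7, 3.1180+2.2654i, 0.8820+2.7144i, 0.8820-2.7144i, 3.1180-2.2654i]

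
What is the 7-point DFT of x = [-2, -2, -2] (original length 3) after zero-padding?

Original 3-point DFT: [-6, 0, 0]
Zero-padded 7-point DFT provides frequency interpolation.

DFT_7([x, 0, ...]) = [-6, -2.8019+3.5135i, 0.2470+1.0821i, -1.4450-0.6959i, -1.4450+0.6959i, 0.2470-1.0821i, -2.8019-3.5135i]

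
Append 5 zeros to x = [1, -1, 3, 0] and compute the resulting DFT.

Original 4-point DFT: [3, -2+1i, 5, -2-1i]
Zero-padded 9-point DFT provides frequency interpolation.

DFT_9([x, 0, ...]) = [3, 0.7549-2.3116i, -1.9927-0.0413i, 3.4641i, 4.2378+2.2704i, 4.2378-2.2704i, -3.4641i, -1.9927+0.0413i, 0.7549+2.3116i]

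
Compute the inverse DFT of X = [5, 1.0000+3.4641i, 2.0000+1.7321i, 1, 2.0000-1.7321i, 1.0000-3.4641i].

x[n] = (1/6) Σ(k=0 to 5) X[k] · e^(2πikn/6)

Computing each x[n]:
x[0] = 2
x[1] = -1
x[2] = 0
x[3] = 1
x[4] = 1
x[5] = 2

x = [2, -1, 0, 1, 1, 2]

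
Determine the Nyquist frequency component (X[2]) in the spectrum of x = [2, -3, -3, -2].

X[2] = Σ(n=0 to 3) x[n] · ω_4^(2n) where ω_4 = e^(-2πi/4)
= (2)·ω_4^0 + (-3)·ω_4^2 + (-3)·ω_4^4 + (-2)·ω_4^6

X[2] = 4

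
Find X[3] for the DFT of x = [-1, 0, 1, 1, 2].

X[3] = Σ(n=0 to 4) x[n] · ω_5^(3n) where ω_5 = e^(-2πi/5)
= (-1)·ω_5^0 + (0)·ω_5^3 + (1)·ω_5^6 + (1)·ω_5^9 + (2)·ω_5^12

X[3] = -2.0000-1.1756i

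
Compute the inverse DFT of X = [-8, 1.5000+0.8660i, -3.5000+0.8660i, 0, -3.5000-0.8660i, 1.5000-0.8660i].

x[n] = (1/6) Σ(k=0 to 5) X[k] · e^(2πikn/6)

Computing each x[n]:
x[0] = -2
x[1] = -1
x[2] = -1
x[3] = -3
x[4] = -1
x[5] = 0

x = [-2, -1, -1, -3, -1, 0]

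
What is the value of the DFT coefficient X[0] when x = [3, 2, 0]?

X[0] = Σ(n=0 to 2) x[n] · ω_3^0 = Σ x[n]
= (3) + (2) + (0)

X[0] = 5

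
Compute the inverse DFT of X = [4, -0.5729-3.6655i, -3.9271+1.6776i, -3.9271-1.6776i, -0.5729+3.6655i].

x[n] = (1/5) Σ(k=0 to 4) X[k] · e^(2πikn/5)

Computing each x[n]:
x[0] = -1
x[1] = 3
x[2] = 2
x[3] = -1
x[4] = 1

x = [-1, 3, 2, -1, 1]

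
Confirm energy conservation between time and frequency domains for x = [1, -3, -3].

Time domain:
Σ|x[n]|² = |1|² + |-3|² + |-3|² = 19.0000

Frequency domain:
(1/3)Σ|X[k]|² = (1/3)(|-5|² + |4|² + |4|²) = (1/3)·57.0000 = 19.0000

Both sides agree, confirming Parseval's theorem.

Σ|x[n]|² = (1/N)Σ|X[k]|² = 19.0000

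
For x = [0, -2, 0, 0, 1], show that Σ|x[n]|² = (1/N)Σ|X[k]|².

Time domain:
Σ|x[n]|² = |0|² + |-2|² + |0|² + |0|² + |1|² = 5.0000

Frequency domain:
(1/5)Σ|X[k]|² = (1/5)(|-1|² + |-0.3090+2.8532i|² + |0.8090+1.7634i|² + |0.8090-1.7634i|² + |-0.3090-2.8532i|²) = (1/5)·25.0000 = 5.0000

Both sides agree, confirming Parseval's theorem.

Σ|x[n]|² = (1/N)Σ|X[k]|² = 5.0000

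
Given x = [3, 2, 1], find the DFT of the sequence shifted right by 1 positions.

Time shift by 1: X_shifted[k] = ω_3^(1k) · X[k]
Shifted x = [1, 3, 2]

DFT(x[n-1]) = [6, -1.5000-0.8660i, -1.5000+0.8660i]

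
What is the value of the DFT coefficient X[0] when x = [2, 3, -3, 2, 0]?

X[0] = Σ(n=0 to 4) x[n] · ω_5^0 = Σ x[n]
= (2) + (3) + (-3) + (2) + (0)

X[0] = 4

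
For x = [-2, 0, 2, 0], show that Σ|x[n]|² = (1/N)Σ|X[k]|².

Time domain:
Σ|x[n]|² = |-2|² + |0|² + |2|² + |0|² = 8.0000

Frequency domain:
(1/4)Σ|X[k]|² = (1/4)(|0|² + |-4|² + |0|² + |-4|²) = (1/4)·32.0000 = 8.0000

Both sides agree, confirming Parseval's theorem.

Σ|x[n]|² = (1/N)Σ|X[k]|² = 8.0000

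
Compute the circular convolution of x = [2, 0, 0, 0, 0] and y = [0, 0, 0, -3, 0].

(x ⊛ y)[n] = Σ(m=0 to 4) x[m] · y[(n-m) mod 5]

Computing each output sample:
(x ⊛ y)[0] = 0
(x ⊛ y)[1] = 0
(x ⊛ y)[2] = 0
(x ⊛ y)[3] = -6
(x ⊛ y)[4] = 0

x ⊛ y = [0, 0, 0, -6, 0]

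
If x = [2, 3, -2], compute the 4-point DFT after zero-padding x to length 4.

Original 3-point DFT: [3, 1.5000-4.3301i, 1.5000+4.3301i]
Zero-padded 4-point DFT provides frequency interpolation.

DFT_4([x, 0, ...]) = [3, 4-3i, -3, 4+3i]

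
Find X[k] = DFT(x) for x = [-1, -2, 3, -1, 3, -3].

X[k] = Σ(n=0 to 5) x[n] · ω_6^(nk)
where ω_6 = e^(-2πi/6)

Computing each X[k]:
X[0] = -1
X[1] = -5.5000-0.8660i
X[2] = -2.5000-0.8660i
X[3] = 11
X[4] = -2.5000+0.8660i
X[5] = -5.5000+0.8660i

X = [-1, -5.5000-0.8660i, -2.5000-0.8660i, 11, -2.5000+0.8660i, -5.5000+0.8660i]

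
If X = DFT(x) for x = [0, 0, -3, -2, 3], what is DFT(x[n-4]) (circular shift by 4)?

Time shift by 4: X_shifted[k] = ω_5^(4k) · X[k]
Shifted x = [0, -3, -2, 3, 0]

DFT(x[n-4]) = [-2, -1.7361+5.7921i, 2.7361-2.9919i, 2.7361+2.9919i, -1.7361-5.7921i]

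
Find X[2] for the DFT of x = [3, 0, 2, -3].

X[2] = Σ(n=0 to 3) x[n] · ω_4^(2n) where ω_4 = e^(-2πi/4)
= (3)·ω_4^0 + (0)·ω_4^2 + (2)·ω_4^4 + (-3)·ω_4^6

X[2] = 8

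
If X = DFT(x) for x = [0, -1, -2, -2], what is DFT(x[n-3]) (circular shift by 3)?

Time shift by 3: X_shifted[k] = ω_4^(3k) · X[k]
Shifted x = [-1, -2, -2, 0]

DFT(x[n-3]) = [-5, 1+2i, -1, 1-2i]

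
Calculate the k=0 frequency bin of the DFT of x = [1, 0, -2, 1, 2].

X[0] = Σ(n=0 to 4) x[n] · ω_5^0 = Σ x[n]
= (1) + (0) + (-2) + (1) + (2)

X[0] = 2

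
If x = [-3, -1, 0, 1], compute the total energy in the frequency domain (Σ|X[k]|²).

Parseval: Σ|x[n]|² = (1/N)Σ|X[k]|², so Σ|X[k]|² = N·Σ|x[n]|² = 4·11.0000

Σ|X[k]|² = N·Σ|x[n]|² = 4·11.0000 = 44.0000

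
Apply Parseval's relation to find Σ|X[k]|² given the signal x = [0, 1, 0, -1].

Parseval: Σ|x[n]|² = (1/N)Σ|X[k]|², so Σ|X[k]|² = N·Σ|x[n]|² = 4·2.0000

Σ|X[k]|² = N·Σ|x[n]|² = 4·2.0000 = 8.0000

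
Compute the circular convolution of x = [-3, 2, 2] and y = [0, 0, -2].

(x ⊛ y)[n] = Σ(m=0 to 2) x[m] · y[(n-m) mod 3]

Computing each output sample:
(x ⊛ y)[0] = -4
(x ⊛ y)[1] = -4
(x ⊛ y)[2] = 6

x ⊛ y = [-4, -4, 6]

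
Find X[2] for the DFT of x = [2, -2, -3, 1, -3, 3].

X[2] = Σ(n=0 to 5) x[n] · ω_6^(2n) where ω_6 = e^(-2πi/6)
= (2)·ω_6^0 + (-2)·ω_6^2 + (-3)·ω_6^4 + (1)·ω_6^6 + (-3)·ω_6^8 + (3)·ω_6^10

X[2] = 5.5000+4.3301i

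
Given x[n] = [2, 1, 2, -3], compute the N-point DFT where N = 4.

X[k] = Σ(n=0 to 3) x[n] · ω_4^(nk)
where ω_4 = e^(-2πi/4)

Computing each X[k]:
X[0] = 2
X[1] = -4i
X[2] = 6
X[3] = 4i

X = [2, -4i, 6, 4i]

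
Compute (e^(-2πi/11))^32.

Since ω_11^11 = 1, powers reduce modulo 11.
32 mod 11 = 10
So ω_11^32 = ω_11^10 = e^(-2πi·10/11)

ω_11^32 = ω_11^10 = 0.8413+0.5406i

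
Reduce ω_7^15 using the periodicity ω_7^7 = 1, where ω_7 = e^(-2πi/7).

Since ω_7^7 = 1, powers reduce modulo 7.
15 mod 7 = 1
So ω_7^15 = ω_7^1 = e^(-2πi·1/7)

ω_7^15 = ω_7^1 = 0.6235-0.7818i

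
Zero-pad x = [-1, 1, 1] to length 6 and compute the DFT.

Original 3-point DFT: [1, -2, -2]
Zero-padded 6-point DFT provides frequency interpolation.

DFT_6([x, 0, ...]) = [1, -1.0000-1.7321i, -2, -1, -2, -1.0000+1.7321i]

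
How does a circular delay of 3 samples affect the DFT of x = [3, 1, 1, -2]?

Time shift by 3: X_shifted[k] = ω_4^(3k) · X[k]
Shifted x = [1, 1, -2, 3]

DFT(x[n-3]) = [3, 3+2i, -5, 3-2i]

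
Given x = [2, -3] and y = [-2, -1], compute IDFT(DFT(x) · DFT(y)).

(x ⊛ y)[n] = Σ(m=0 to 1) x[m] · y[(n-m) mod 2]

Computing each output sample:
(x ⊛ y)[0] = -1
(x ⊛ y)[1] = 4

x ⊛ y = [-1, 4]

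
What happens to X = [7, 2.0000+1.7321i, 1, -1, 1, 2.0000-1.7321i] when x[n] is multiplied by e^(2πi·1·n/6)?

Modulation property: DFT(ω_6^(-1n)·x[n]) = X[(k-1) mod 6], so circularly shift X by 1 positions.

X[k-1] = [2.0000-1.7321i, 7, 2.0000+1.7321i, 1, -1, 1]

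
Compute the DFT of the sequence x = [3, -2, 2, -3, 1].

X[k] = Σ(n=0 to 4) x[n] · ω_5^(nk)
where ω_5 = e^(-2πi/5)

Computing each X[k]:
X[0] = 1
X[1] = 3.5000-0.0858i
X[2] = 3.5000+6.5186i
X[3] = 3.5000-6.5186i
X[4] = 3.5000+0.0858i

X = [1, 3.5000-0.0858i, 3.5000+6.5186i, 3.5000-6.5186i, 3.5000+0.0858i]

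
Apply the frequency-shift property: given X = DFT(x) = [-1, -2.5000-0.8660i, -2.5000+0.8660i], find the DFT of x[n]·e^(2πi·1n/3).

Modulation property: DFT(ω_3^(-1n)·x[n]) = X[(k-1) mod 3], so circularly shift X by 1 positions.

X[k-1] = [-2.5000+0.8660i, -1, -2.5000-0.8660i]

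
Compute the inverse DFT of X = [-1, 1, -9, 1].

x[n] = (1/4) Σ(k=0 to 3) X[k] · e^(2πikn/4)

Computing each x[n]:
x[0] = -2
x[1] = 2
x[2] = -3
x[3] = 2

x = [-2, 2, -3, 2]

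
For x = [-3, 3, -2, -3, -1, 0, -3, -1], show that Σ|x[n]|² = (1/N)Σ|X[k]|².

Time domain:
Σ|x[n]|² = |-3|² + |3|² + |-2|² + |-3|² + |-1|² + |0|² + |-3|² + |-1|² = 42.0000

Frequency domain:
(1/8)Σ|X[k]|² = (1/8)(|-10|² + |1.5355-1.7071i|² + |1-7i|² + |-5.5355+0.2929i|² + |-8|² + |-5.5355-0.2929i|² + |1+7i|² + |1.5355+1.7071i|²) = (1/8)·336.0000 = 42.0000

Both sides agree, confirming Parseval's theorem.

Σ|x[n]|² = (1/N)Σ|X[k]|² = 42.0000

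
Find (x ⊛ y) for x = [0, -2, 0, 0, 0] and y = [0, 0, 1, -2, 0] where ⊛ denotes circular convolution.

(x ⊛ y)[n] = Σ(m=0 to 4) x[m] · y[(n-m) mod 5]

Computing each output sample:
(x ⊛ y)[0] = 0
(x ⊛ y)[1] = 0
(x ⊛ y)[2] = 0
(x ⊛ y)[3] = -2
(x ⊛ y)[4] = 4

x ⊛ y = [0, 0, 0, -2, 4]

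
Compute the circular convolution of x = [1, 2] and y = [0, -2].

(x ⊛ y)[n] = Σ(m=0 to 1) x[m] · y[(n-m) mod 2]

Computing each output sample:
(x ⊛ y)[0] = -4
(x ⊛ y)[1] = -2

x ⊛ y = [-4, -2]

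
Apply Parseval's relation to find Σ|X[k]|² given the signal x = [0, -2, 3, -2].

Parseval: Σ|x[n]|² = (1/N)Σ|X[k]|², so Σ|X[k]|² = N·Σ|x[n]|² = 4·17.0000

Σ|X[k]|² = N·Σ|x[n]|² = 4·17.0000 = 68.0000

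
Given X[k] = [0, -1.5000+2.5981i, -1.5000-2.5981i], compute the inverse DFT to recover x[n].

x[n] = (1/3) Σ(k=0 to 2) X[k] · e^(2πikn/3)

Computing each x[n]:
x[0] = -1
x[1] = -1
x[2] = 2

x = [-1, -1, 2]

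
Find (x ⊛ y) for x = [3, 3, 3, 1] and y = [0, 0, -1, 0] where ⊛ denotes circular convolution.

(x ⊛ y)[n] = Σ(m=0 to 3) x[m] · y[(n-m) mod 4]

Computing each output sample:
(x ⊛ y)[0] = -3
(x ⊛ y)[1] = -1
(x ⊛ y)[2] = -3
(x ⊛ y)[3] = -3

x ⊛ y = [-3, -1, -3, -3]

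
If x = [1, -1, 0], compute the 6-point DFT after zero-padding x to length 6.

Original 3-point DFT: [0, 1.5000+0.8660i, 1.5000-0.8660i]
Zero-padded 6-point DFT provides frequency interpolation.

DFT_6([x, 0, ...]) = [0, 0.5000+0.8660i, 1.5000+0.8660i, 2, 1.5000-0.8660i, 0.5000-0.8660i]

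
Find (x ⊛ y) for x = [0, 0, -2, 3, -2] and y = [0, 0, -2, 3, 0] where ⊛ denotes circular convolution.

(x ⊛ y)[n] = Σ(m=0 to 4) x[m] · y[(n-m) mod 5]

Computing each output sample:
(x ⊛ y)[0] = -12
(x ⊛ y)[1] = 13
(x ⊛ y)[2] = -6
(x ⊛ y)[3] = 0
(x ⊛ y)[4] = 4

x ⊛ y = [-12, 13, -6, 0, 4]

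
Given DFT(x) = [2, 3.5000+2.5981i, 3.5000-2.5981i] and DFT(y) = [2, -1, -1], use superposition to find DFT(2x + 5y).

By linearity: DFT(2x + 5y) = 2·DFT(x) + 5·DFT(y)
= 2·[2, 3.5000+2.5981i, 3.5000-2.5981i] + 5·[2, -1, -1]

Computing element-wise:
Z[0] = 2·(2) + 5·(2) = 14
Z[1] = 2·(3.5000+2.5981i) + 5·(-1) = 2.0000+5.1962i
Z[2] = 2·(3.5000-2.5981i) + 5·(-1) = 2.0000-5.1962i

DFT(2x + 5y) = 2·X + 5·Y = [14, 2.0000+5.1962i, 2.0000-5.1962i]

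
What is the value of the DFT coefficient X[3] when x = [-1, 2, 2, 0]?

X[3] = Σ(n=0 to 3) x[n] · ω_4^(3n) where ω_4 = e^(-2πi/4)
= (-1)·ω_4^0 + (2)·ω_4^3 + (2)·ω_4^6 + (0)·ω_4^9

X[3] = -3+2i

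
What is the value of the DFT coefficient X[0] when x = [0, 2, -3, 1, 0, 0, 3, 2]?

X[0] = Σ(n=0 to 7) x[n] · ω_8^0 = Σ x[n]
= (0) + (2) + (-3) + (1) + (0) + (0) + (3) + (2)

X[0] = 5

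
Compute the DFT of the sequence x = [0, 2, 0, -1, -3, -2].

X[k] = Σ(n=0 to 5) x[n] · ω_6^(nk)
where ω_6 = e^(-2πi/6)

Computing each X[k]:
X[0] = -4
X[1] = 2.5000-6.0622i
X[2] = 0.5000-0.8660i
X[3] = -2
X[4] = 0.5000+0.8660i
X[5] = 2.5000+6.0622i

X = [-4, 2.5000-6.0622i, 0.5000-0.8660i, -2, 0.5000+0.8660i, 2.5000+6.0622i]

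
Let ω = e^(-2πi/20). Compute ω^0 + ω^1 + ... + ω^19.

Sum of all nth roots of unity equals 0 for n > 1 (geometric series with r ≠ 1).

0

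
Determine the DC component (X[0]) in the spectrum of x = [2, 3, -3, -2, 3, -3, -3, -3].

X[0] = Σ(n=0 to 7) x[n] · ω_8^0 = Σ x[n]
= (2) + (3) + (-3) + (-2) + (3) + (-3) + (-3) + (-3)

X[0] = -6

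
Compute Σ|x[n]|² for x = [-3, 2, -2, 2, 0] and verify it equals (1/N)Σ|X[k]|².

Time domain:
Σ|x[n]|² = |-3|² + |2|² + |-2|² + |2|² + |0|² = 21.0000

Frequency domain:
(1/5)Σ|X[k]|² = (1/5)(|-1|² + |-2.3820+0.4490i|² + |-4.6180-4.9798i|² + |-4.6180+4.9798i|² + |-2.3820-0.4490i|²) = (1/5)·105.0000 = 21.0000

Both sides agree, confirming Parseval's theorem.

Σ|x[n]|² = (1/N)Σ|X[k]|² = 21.0000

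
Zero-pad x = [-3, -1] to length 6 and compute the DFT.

Original 2-point DFT: [-4, -2]
Zero-padded 6-point DFT provides frequency interpolation.

DFT_6([x, 0, ...]) = [-4, -3.5000+0.8660i, -2.5000+0.8660i, -2, -2.5000-0.8660i, -3.5000-0.8660i]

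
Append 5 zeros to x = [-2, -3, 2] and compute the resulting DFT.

Original 3-point DFT: [-3, -1.5000+4.3301i, -1.5000-4.3301i]
Zero-padded 8-point DFT provides frequency interpolation.

DFT_8([x, 0, ...]) = [-3, -4.1213+0.1213i, -4+3i, 0.1213+4.1213i, 3, 0.1213-4.1213i, -4-3i, -4.1213-0.1213i]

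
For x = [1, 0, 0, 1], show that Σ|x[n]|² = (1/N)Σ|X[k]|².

Time domain:
Σ|x[n]|² = |1|² + |0|² + |0|² + |1|² = 2.0000

Frequency domain:
(1/4)Σ|X[k]|² = (1/4)(|2|² + |1+1i|² + |0|² + |1-1i|²) = (1/4)·8.0000 = 2.0000

Both sides agree, confirming Parseval's theorem.

Σ|x[n]|² = (1/N)Σ|X[k]|² = 2.0000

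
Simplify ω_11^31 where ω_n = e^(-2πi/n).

Since ω_11^11 = 1, powers reduce modulo 11.
31 mod 11 = 9
So ω_11^31 = ω_11^9 = e^(-2πi·9/11)

ω_11^31 = ω_11^9 = 0.4154+0.9096i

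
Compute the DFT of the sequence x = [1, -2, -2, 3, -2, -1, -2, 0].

X[k] = Σ(n=0 to 7) x[n] · ω_8^(nk)
where ω_8 = e^(-2πi/8)

Computing each X[k]:
X[0] = -5
X[1] = 0.1716-1.4142i
X[2] = 3+6i
X[3] = 5.8284-1.4142i
X[4] = -5
X[5] = 5.8284+1.4142i
X[6] = 3-6i
X[7] = 0.1716+1.4142i

X = [-5, 0.1716-1.4142i, 3+6i, 5.8284-1.4142i, -5, 5.8284+1.4142i, 3-6i, 0.1716+1.4142i]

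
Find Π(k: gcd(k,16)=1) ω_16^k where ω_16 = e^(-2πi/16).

The primitive 16th roots of unity are ω_16^k for k coprime to 16: k ∈ {1, 3, 5, 7, 9, 11, 13, 15}
Their product equals the constant term of the cyclotomic polynomial Φ_16(x) up to sign.
For n ≥ 3, the product of all primitive nth roots of unity is 1. (For n=1 it is 1; for n=2 it is -1.)

1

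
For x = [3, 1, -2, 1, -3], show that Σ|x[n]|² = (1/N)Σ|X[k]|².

Time domain:
Σ|x[n]|² = |3|² + |1|² + |-2|² + |1|² + |-3|² = 24.0000

Frequency domain:
(1/5)Σ|X[k]|² = (1/5)(|0|² + |3.1910-2.0409i|² + |4.3090-5.2043i|² + |4.3090+5.2043i|² + |3.1910+2.0409i|²) = (1/5)·120.0000 = 24.0000

Both sides agree, confirming Parseval's theorem.

Σ|x[n]|² = (1/N)Σ|X[k]|² = 24.0000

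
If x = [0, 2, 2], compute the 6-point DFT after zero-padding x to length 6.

Original 3-point DFT: [4, -2, -2]
Zero-padded 6-point DFT provides frequency interpolation.

DFT_6([x, 0, ...]) = [4, -3.4641i, -2, 0, -2, 3.4641i]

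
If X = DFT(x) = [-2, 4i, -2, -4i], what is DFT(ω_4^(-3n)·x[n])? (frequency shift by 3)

Modulation property: DFT(ω_4^(-3n)·x[n]) = X[(k-3) mod 4], so circularly shift X by 3 positions.

X[k-3] = [4i, -2, -4i, -2]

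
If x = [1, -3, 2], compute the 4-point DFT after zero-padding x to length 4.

Original 3-point DFT: [0, 1.5000+4.3301i, 1.5000-4.3301i]
Zero-padded 4-point DFT provides frequency interpolation.

DFT_4([x, 0, ...]) = [0, -1+3i, 6, -1-3i]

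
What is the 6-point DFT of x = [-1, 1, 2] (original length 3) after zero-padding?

Original 3-point DFT: [2, -2.5000+0.8660i, -2.5000-0.8660i]
Zero-padded 6-point DFT provides frequency interpolation.

DFT_6([x, 0, ...]) = [2, -1.5000-2.5981i, -2.5000+0.8660i, 0, -2.5000-0.8660i, -1.5000+2.5981i]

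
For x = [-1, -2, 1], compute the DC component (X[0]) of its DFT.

X[0] = Σ(n=0 to 2) x[n] · ω_3^0 = Σ x[n]
= (-1) + (-2) + (1)

X[0] = -2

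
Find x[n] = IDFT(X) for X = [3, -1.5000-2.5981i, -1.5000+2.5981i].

x[n] = (1/3) Σ(k=0 to 2) X[k] · e^(2πikn/3)

Computing each x[n]:
x[0] = 0
x[1] = 3
x[2] = 0

x = [0, 3, 0]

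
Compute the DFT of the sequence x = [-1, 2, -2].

X[k] = Σ(n=0 to 2) x[n] · ω_3^(nk)
where ω_3 = e^(-2πi/3)

Computing each X[k]:
X[0] = -1
X[1] = -1.0000-3.4641i
X[2] = -1.0000+3.4641i

X = [-1, -1.0000-3.4641i, -1.0000+3.4641i]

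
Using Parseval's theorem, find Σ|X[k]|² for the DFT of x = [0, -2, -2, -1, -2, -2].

Parseval: Σ|x[n]|² = (1/N)Σ|X[k]|², so Σ|X[k]|² = N·Σ|x[n]|² = 6·17.0000

Σ|X[k]|² = N·Σ|x[n]|² = 6·17.0000 = 102.0000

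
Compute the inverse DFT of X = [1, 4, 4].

x[n] = (1/3) Σ(k=0 to 2) X[k] · e^(2πikn/3)

Computing each x[n]:
x[0] = 3
x[1] = -1
x[2] = -1

x = [3, -1, -1]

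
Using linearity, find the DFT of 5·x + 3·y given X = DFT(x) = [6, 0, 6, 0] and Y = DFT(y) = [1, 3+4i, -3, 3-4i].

By linearity: DFT(5x + 3y) = 5·DFT(x) + 3·DFT(y)
= 5·[6, 0, 6, 0] + 3·[1, 3+4i, -3, 3-4i]

Computing element-wise:
Z[0] = 5·(6) + 3·(1) = 33
Z[1] = 5·(0) + 3·(3+4i) = 9+12i
Z[2] = 5·(6) + 3·(-3) = 21
Z[3] = 5·(0) + 3·(3-4i) = 9-12i

DFT(5x + 3y) = 5·X + 3·Y = [33, 9+12i, 21, 9-12i]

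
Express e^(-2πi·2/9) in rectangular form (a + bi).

ω_9^2 = e^(-2πi·2/9)
= cos(-2π·2/9) + i·sin(-2π·2/9)
= cos(-4π/9) + i·sin(-4π/9)

ω_9^2 = cos(-4π/9) + i·sin(-4π/9) = 0.1736-0.9848i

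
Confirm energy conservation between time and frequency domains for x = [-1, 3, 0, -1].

Time domain:
Σ|x[n]|² = |-1|² + |3|² + |0|² + |-1|² = 11.0000

Frequency domain:
(1/4)Σ|X[k]|² = (1/4)(|1|² + |-1-4i|² + |-3|² + |-1+4i|²) = (1/4)·44.0000 = 11.0000

Both sides agree, confirming Parseval's theorem.

Σ|x[n]|² = (1/N)Σ|X[k]|² = 11.0000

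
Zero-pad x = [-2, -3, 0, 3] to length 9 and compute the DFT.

Original 4-point DFT: [-2, -2+6i, -2, -2-6i]
Zero-padded 9-point DFT provides frequency interpolation.

DFT_9([x, 0, ...]) = [-2, -5.7981-0.6697i, -4.0209+5.5525i, 2.5000+2.5981i, -0.6809-1.5720i, -0.6809+1.5720i, 2.5000-2.5981i, -4.0209-5.5525i, -5.7981+0.6697i]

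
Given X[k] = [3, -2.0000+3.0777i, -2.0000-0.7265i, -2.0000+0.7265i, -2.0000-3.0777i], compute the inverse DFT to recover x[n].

x[n] = (1/5) Σ(k=0 to 4) X[k] · e^(2πikn/5)

Computing each x[n]:
x[0] = -1
x[1] = 0
x[2] = 0
x[3] = 2
x[4] = 2

x = [-1, 0, 0, 2, 2]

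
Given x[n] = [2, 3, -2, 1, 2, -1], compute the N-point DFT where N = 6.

X[k] = Σ(n=0 to 5) x[n] · ω_6^(nk)
where ω_6 = e^(-2πi/6)

Computing each X[k]:
X[0] = 5
X[1] = 2
X[2] = 2.0000-6.9282i
X[3] = -1
X[4] = 2.0000+6.9282i
X[5] = 2

X = [5, 2, 2.0000-6.9282i, -1, 2.0000+6.9282i, 2]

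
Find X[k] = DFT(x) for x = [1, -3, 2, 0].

X[k] = Σ(n=0 to 3) x[n] · ω_4^(nk)
where ω_4 = e^(-2πi/4)

Computing each X[k]:
X[0] = 0
X[1] = -1+3i
X[2] = 6
X[3] = -1-3i

X = [0, -1+3i, 6, -1-3i]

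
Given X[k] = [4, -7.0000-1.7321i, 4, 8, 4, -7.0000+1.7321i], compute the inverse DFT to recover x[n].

x[n] = (1/6) Σ(k=0 to 5) X[k] · e^(2πikn/6)

Computing each x[n]:
x[0] = 1
x[1] = -2
x[2] = 3
x[3] = 3
x[4] = 2
x[5] = -3

x = [1, -2, 3, 3, 2, -3]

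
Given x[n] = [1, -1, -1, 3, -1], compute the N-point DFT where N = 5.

X[k] = Σ(n=0 to 4) x[n] · ω_5^(nk)
where ω_5 = e^(-2πi/5)

Computing each X[k]:
X[0] = 1
X[1] = -1.2361+2.3511i
X[2] = 3.2361-3.8042i
X[3] = 3.2361+3.8042i
X[4] = -1.2361-2.3511i

X = [1, -1.2361+2.3511i, 3.2361-3.8042i, 3.2361+3.8042i, -1.2361-2.3511i]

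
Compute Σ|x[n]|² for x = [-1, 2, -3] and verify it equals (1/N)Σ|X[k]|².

Time domain:
Σ|x[n]|² = |-1|² + |2|² + |-3|² = 14.0000

Frequency domain:
(1/3)Σ|X[k]|² = (1/3)(|-2|² + |-0.5000-4.3301i|² + |-0.5000+4.3301i|²) = (1/3)·42.0000 = 14.0000

Both sides agree, confirming Parseval's theorem.

Σ|x[n]|² = (1/N)Σ|X[k]|² = 14.0000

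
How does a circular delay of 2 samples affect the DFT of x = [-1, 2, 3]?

Time shift by 2: X_shifted[k] = ω_3^(2k) · X[k]
Shifted x = [2, 3, -1]

DFT(x[n-2]) = [4, 1.0000-3.4641i, 1.0000+3.4641i]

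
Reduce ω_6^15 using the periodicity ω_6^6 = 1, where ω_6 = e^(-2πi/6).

Since ω_6^6 = 1, powers reduce modulo 6.
15 mod 6 = 3
So ω_6^15 = ω_6^3 = e^(-2πi·3/6)

ω_6^15 = ω_6^3 = -1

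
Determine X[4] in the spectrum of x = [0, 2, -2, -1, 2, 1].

X[4] = Σ(n=0 to 5) x[n] · ω_6^(4n) where ω_6 = e^(-2πi/6)
= (0)·ω_6^0 + (2)·ω_6^4 + (-2)·ω_6^8 + (-1)·ω_6^12 + (2)·ω_6^16 + (1)·ω_6^20

X[4] = -2.5000+4.3301i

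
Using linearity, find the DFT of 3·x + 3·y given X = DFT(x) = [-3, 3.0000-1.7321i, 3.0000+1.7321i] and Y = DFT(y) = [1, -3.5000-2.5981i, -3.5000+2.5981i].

By linearity: DFT(3x + 3y) = 3·DFT(x) + 3·DFT(y)
= 3·[-3, 3.0000-1.7321i, 3.0000+1.7321i] + 3·[1, -3.5000-2.5981i, -3.5000+2.5981i]

Computing element-wise:
Z[0] = 3·(-3) + 3·(1) = -6
Z[1] = 3·(3.0000-1.7321i) + 3·(-3.5000-2.5981i) = -1.5000-12.9906i
Z[2] = 3·(3.0000+1.7321i) + 3·(-3.5000+2.5981i) = -1.5000+12.9906i

DFT(3x + 3y) = 3·X + 3·Y = [-6, -1.5000-12.9906i, -1.5000+12.9906i]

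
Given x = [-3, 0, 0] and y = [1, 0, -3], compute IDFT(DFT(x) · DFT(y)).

(x ⊛ y)[n] = Σ(m=0 to 2) x[m] · y[(n-m) mod 3]

Computing each output sample:
(x ⊛ y)[0] = -3
(x ⊛ y)[1] = 0
(x ⊛ y)[2] = 9

x ⊛ y = [-3, 0, 9]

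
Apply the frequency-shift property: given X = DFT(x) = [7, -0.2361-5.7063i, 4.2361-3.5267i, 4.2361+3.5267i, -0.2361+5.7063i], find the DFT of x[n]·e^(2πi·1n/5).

Modulation property: DFT(ω_5^(-1n)·x[n]) = X[(k-1) mod 5], so circularly shift X by 1 positions.

X[k-1] = [-0.2361+5.7063i, 7, -0.2361-5.7063i, 4.2361-3.5267i, 4.2361+3.5267i]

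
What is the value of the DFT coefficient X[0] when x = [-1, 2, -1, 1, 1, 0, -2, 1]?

X[0] = Σ(n=0 to 7) x[n] · ω_8^0 = Σ x[n]
= (-1) + (2) + (-1) + (1) + (1) + (0) + (-2) + (1)

X[0] = 1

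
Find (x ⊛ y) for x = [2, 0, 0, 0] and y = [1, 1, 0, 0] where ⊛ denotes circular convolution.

(x ⊛ y)[n] = Σ(m=0 to 3) x[m] · y[(n-m) mod 4]

Computing each output sample:
(x ⊛ y)[0] = 2
(x ⊛ y)[1] = 2
(x ⊛ y)[2] = 0
(x ⊛ y)[3] = 0

x ⊛ y = [2, 2, 0, 0]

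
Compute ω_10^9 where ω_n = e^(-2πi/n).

ω_10^9 = e^(-2πi·9/10)
= cos(-2π·9/10) + i·sin(-2π·9/10)
= cos(-18π/10) + i·sin(-18π/10)

ω_10^9 = cos(-18π/10) + i·sin(-18π/10) = 0.8090+0.5878i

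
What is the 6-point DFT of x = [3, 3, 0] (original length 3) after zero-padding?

Original 3-point DFT: [6, 1.5000-2.5981i, 1.5000+2.5981i]
Zero-padded 6-point DFT provides frequency interpolation.

DFT_6([x, 0, ...]) = [6, 4.5000-2.5981i, 1.5000-2.5981i, 0, 1.5000+2.5981i, 4.5000+2.5981i]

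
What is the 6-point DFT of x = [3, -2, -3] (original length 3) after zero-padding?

Original 3-point DFT: [-2, 5.5000-0.8660i, 5.5000+0.8660i]
Zero-padded 6-point DFT provides frequency interpolation.

DFT_6([x, 0, ...]) = [-2, 3.5000+4.3301i, 5.5000-0.8660i, 2, 5.5000+0.8660i, 3.5000-4.3301i]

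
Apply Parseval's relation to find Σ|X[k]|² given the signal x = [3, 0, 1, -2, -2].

Parseval: Σ|x[n]|² = (1/N)Σ|X[k]|², so Σ|X[k]|² = N·Σ|x[n]|² = 5·18.0000

Σ|X[k]|² = N·Σ|x[n]|² = 5·18.0000 = 90.0000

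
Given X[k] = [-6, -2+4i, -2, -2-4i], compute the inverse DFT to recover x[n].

x[n] = (1/4) Σ(k=0 to 3) X[k] · e^(2πikn/4)

Computing each x[n]:
x[0] = -3
x[1] = -3
x[2] = -1
x[3] = 1

x = [-3, -3, -1, 1]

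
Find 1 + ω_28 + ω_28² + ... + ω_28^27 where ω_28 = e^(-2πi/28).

Sum of all nth roots of unity equals 0 for n > 1 (geometric series with r ≠ 1).

0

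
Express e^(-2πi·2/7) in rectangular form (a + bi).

ω_7^2 = e^(-2πi·2/7)
= cos(-2π·2/7) + i·sin(-2π·2/7)
= cos(-4π/7) + i·sin(-4π/7)

ω_7^2 = cos(-4π/7) + i·sin(-4π/7) = -0.2225-0.9749i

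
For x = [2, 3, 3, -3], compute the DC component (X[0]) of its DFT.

X[0] = Σ(n=0 to 3) x[n] · ω_4^0 = Σ x[n]
= (2) + (3) + (3) + (-3)

X[0] = 5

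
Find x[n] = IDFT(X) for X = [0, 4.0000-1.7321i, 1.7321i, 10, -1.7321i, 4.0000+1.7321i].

x[n] = (1/6) Σ(k=0 to 5) X[k] · e^(2πikn/6)

Computing each x[n]:
x[0] = 3
x[1] = -1
x[2] = 2
x[3] = -3
x[4] = 0
x[5] = -1

x = [3, -1, 2, -3, 0, -1]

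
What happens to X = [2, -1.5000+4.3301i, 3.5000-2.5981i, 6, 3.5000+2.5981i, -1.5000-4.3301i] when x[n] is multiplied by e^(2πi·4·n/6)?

Modulation property: DFT(ω_6^(-4n)·x[n]) = X[(k-4) mod 6], so circularly shift X by 4 positions.

X[k-4] = [3.5000-2.5981i, 6, 3.5000+2.5981i, -1.5000-4.3301i, 2, -1.5000+4.3301i]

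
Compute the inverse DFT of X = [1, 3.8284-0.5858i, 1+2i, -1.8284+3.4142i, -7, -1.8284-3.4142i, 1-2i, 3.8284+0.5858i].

x[n] = (1/8) Σ(k=0 to 7) X[k] · e^(2πikn/8)

Computing each x[n]:
x[0] = 0
x[1] = 1
x[2] = 0
x[3] = 0
x[4] = -1
x[5] = 0
x[6] = -2
x[7] = 3

x = [0, 1, 0, 0, -1, 0, -2, 3]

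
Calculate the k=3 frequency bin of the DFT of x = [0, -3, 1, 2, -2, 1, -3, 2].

X[3] = Σ(n=0 to 7) x[n] · ω_8^(3n) where ω_8 = e^(-2πi/8)
= (0)·ω_8^0 + (-3)·ω_8^3 + (1)·ω_8^6 + (2)·ω_8^9 + (-2)·ω_8^12 + (1)·ω_8^15 + (-3)·ω_8^18 + (2)·ω_8^21

X[3] = 4.8284+6.8284i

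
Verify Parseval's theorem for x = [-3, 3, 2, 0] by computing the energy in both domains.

Time domain:
Σ|x[n]|² = |-3|² + |3|² + |2|² + |0|² = 22.0000

Frequency domain:
(1/4)Σ|X[k]|² = (1/4)(|2|² + |-5-3i|² + |-4|² + |-5+3i|²) = (1/4)·88.0000 = 22.0000

Both sides agree, confirming Parseval's theorem.

Σ|x[n]|² = (1/N)Σ|X[k]|² = 22.0000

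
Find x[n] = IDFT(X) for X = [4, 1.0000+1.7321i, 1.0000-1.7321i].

x[n] = (1/3) Σ(k=0 to 2) X[k] · e^(2πikn/3)

Computing each x[n]:
x[0] = 2
x[1] = 0
x[2] = 2

x = [2, 0, 2]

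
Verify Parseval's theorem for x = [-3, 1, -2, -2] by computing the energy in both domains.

Time domain:
Σ|x[n]|² = |-3|² + |1|² + |-2|² + |-2|² = 18.0000

Frequency domain:
(1/4)Σ|X[k]|² = (1/4)(|-6|² + |-1-3i|² + |-4|² + |-1+3i|²) = (1/4)·72.0000 = 18.0000

Both sides agree, confirming Parseval's theorem.

Σ|x[n]|² = (1/N)Σ|X[k]|² = 18.0000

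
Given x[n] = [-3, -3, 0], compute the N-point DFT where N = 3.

X[k] = Σ(n=0 to 2) x[n] · ω_3^(nk)
where ω_3 = e^(-2πi/3)

Computing each X[k]:
X[0] = -6
X[1] = -1.5000+2.5981i
X[2] = -1.5000-2.5981i

X = [-6, -1.5000+2.5981i, -1.5000-2.5981i]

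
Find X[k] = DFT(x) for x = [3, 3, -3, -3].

X[k] = Σ(n=0 to 3) x[n] · ω_4^(nk)
where ω_4 = e^(-2πi/4)

Computing each X[k]:
X[0] = 0
X[1] = 6-6i
X[2] = 0
X[3] = 6+6i

X = [0, 6-6i, 0, 6+6i]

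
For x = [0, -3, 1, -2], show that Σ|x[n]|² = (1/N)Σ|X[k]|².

Time domain:
Σ|x[n]|² = |0|² + |-3|² + |1|² + |-2|² = 14.0000

Frequency domain:
(1/4)Σ|X[k]|² = (1/4)(|-4|² + |-1+1i|² + |6|² + |-1-1i|²) = (1/4)·56.0000 = 14.0000

Both sides agree, confirming Parseval's theorem.

Σ|x[n]|² = (1/N)Σ|X[k]|² = 14.0000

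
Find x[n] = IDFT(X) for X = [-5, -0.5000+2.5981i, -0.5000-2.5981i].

x[n] = (1/3) Σ(k=0 to 2) X[k] · e^(2πikn/3)

Computing each x[n]:
x[0] = -2
x[1] = -3
x[2] = 0

x = [-2, -3, 0]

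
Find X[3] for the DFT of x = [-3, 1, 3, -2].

X[3] = Σ(n=0 to 3) x[n] · ω_4^(3n) where ω_4 = e^(-2πi/4)
= (-3)·ω_4^0 + (1)·ω_4^3 + (3)·ω_4^6 + (-2)·ω_4^9

X[3] = -6+3i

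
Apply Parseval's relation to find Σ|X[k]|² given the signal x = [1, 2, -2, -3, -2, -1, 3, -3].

Parseval: Σ|x[n]|² = (1/N)Σ|X[k]|², so Σ|X[k]|² = N·Σ|x[n]|² = 8·41.0000

Σ|X[k]|² = N·Σ|x[n]|² = 8·41.0000 = 328.0000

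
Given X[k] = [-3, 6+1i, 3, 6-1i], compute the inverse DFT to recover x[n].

x[n] = (1/4) Σ(k=0 to 3) X[k] · e^(2πikn/4)

Computing each x[n]:
x[0] = 3
x[1] = -2
x[2] = -3
x[3] = -1

x = [3, -2, -3, -1]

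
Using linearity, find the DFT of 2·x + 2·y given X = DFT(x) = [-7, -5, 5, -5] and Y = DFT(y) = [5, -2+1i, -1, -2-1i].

By linearity: DFT(2x + 2y) = 2·DFT(x) + 2·DFT(y)
= 2·[-7, -5, 5, -5] + 2·[5, -2+1i, -1, -2-1i]

Computing element-wise:
Z[0] = 2·(-7) + 2·(5) = -4
Z[1] = 2·(-5) + 2·(-2+1i) = -14+2i
Z[2] = 2·(5) + 2·(-1) = 8
Z[3] = 2·(-5) + 2·(-2-1i) = -14-2i

DFT(2x + 2y) = 2·X + 2·Y = [-4, -14+2i, 8, -14-2i]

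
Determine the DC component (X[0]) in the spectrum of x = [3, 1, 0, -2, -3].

X[0] = Σ(n=0 to 4) x[n] · ω_5^0 = Σ x[n]
= (3) + (1) + (0) + (-2) + (-3)

X[0] = -1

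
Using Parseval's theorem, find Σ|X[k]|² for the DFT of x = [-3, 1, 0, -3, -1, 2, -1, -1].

Parseval: Σ|x[n]|² = (1/N)Σ|X[k]|², so Σ|X[k]|² = N·Σ|x[n]|² = 8·26.0000

Σ|X[k]|² = N·Σ|x[n]|² = 8·26.0000 = 208.0000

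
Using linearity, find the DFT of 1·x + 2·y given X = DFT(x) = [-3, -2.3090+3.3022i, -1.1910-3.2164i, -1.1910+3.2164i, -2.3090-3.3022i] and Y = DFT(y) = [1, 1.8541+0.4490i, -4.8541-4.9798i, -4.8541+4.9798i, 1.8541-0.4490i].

By linearity: DFT(1x + 2y) = 1·DFT(x) + 2·DFT(y)
= 1·[-3, -2.3090+3.3022i, -1.1910-3.2164i, -1.1910+3.2164i, -2.3090-3.3022i] + 2·[1, 1.8541+0.4490i, -4.8541-4.9798i, -4.8541+4.9798i, 1.8541-0.4490i]

Computing element-wise:
Z[0] = 1·(-3) + 2·(1) = -1
Z[1] = 1·(-2.3090+3.3022i) + 2·(1.8541+0.4490i) = 1.3992+4.2002i
Z[2] = 1·(-1.1910-3.2164i) + 2·(-4.8541-4.9798i) = -10.8992-13.1760i
Z[3] = 1·(-1.1910+3.2164i) + 2·(-4.8541+4.9798i) = -10.8992+13.1760i
Z[4] = 1·(-2.3090-3.3022i) + 2·(1.8541-0.4490i) = 1.3992-4.2002i

DFT(1x + 2y) = 1·X + 2·Y = [-1, 1.3992+4.2002i, -10.8992-13.1760i, -10.8992+13.1760i, 1.3992-4.2002i]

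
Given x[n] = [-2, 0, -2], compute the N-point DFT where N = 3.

X[k] = Σ(n=0 to 2) x[n] · ω_3^(nk)
where ω_3 = e^(-2πi/3)

Computing each X[k]:
X[0] = -4
X[1] = -1.0000-1.7321i
X[2] = -1.0000+1.7321i

X = [-4, -1.0000-1.7321i, -1.0000+1.7321i]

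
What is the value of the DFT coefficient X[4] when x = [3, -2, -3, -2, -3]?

X[4] = Σ(n=0 to 4) x[n] · ω_5^(4n) where ω_5 = e^(-2πi/5)
= (3)·ω_5^0 + (-2)·ω_5^4 + (-3)·ω_5^8 + (-2)·ω_5^12 + (-3)·ω_5^16

X[4] = 5.5000+0.3633i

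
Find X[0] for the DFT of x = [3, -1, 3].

X[0] = Σ(n=0 to 2) x[n] · ω_3^0 = Σ x[n]
= (3) + (-1) + (3)

X[0] = 5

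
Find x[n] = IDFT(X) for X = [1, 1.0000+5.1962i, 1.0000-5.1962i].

x[n] = (1/3) Σ(k=0 to 2) X[k] · e^(2πikn/3)

Computing each x[n]:
x[0] = 1
x[1] = -3
x[2] = 3

x = [1, -3, 3]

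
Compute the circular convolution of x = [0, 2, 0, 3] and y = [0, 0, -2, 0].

(x ⊛ y)[n] = Σ(m=0 to 3) x[m] · y[(n-m) mod 4]

Computing each output sample:
(x ⊛ y)[0] = 0
(x ⊛ y)[1] = -6
(x ⊛ y)[2] = 0
(x ⊛ y)[3] = -4

x ⊛ y = [0, -6, 0, -4]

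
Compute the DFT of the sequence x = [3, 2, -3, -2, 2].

X[k] = Σ(n=0 to 4) x[n] · ω_5^(nk)
where ω_5 = e^(-2πi/5)

Computing each X[k]:
X[0] = 2
X[1] = 8.2812+0.5878i
X[2] = -1.7812-0.9511i
X[3] = -1.7812+0.9511i
X[4] = 8.2812-0.5878i

X = [2, 8.2812+0.5878i, -1.7812-0.9511i, -1.7812+0.9511i, 8.2812-0.5878i]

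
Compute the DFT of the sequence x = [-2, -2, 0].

X[k] = Σ(n=0 to 2) x[n] · ω_3^(nk)
where ω_3 = e^(-2πi/3)

Computing each X[k]:
X[0] = -4
X[1] = -1.0000+1.7321i
X[2] = -1.0000-1.7321i

X = [-4, -1.0000+1.7321i, -1.0000-1.7321i]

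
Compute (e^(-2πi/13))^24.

Since ω_13^13 = 1, powers reduce modulo 13.
24 mod 13 = 11
So ω_13^24 = ω_13^11 = e^(-2πi·11/13)

ω_13^24 = ω_13^11 = 0.5681+0.8230i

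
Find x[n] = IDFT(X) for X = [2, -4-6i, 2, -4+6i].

x[n] = (1/4) Σ(k=0 to 3) X[k] · e^(2πikn/4)

Computing each x[n]:
x[0] = -1
x[1] = 3
x[2] = 3
x[3] = -3

x = [-1, 3, 3, -3]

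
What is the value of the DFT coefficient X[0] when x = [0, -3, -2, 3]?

X[0] = Σ(n=0 to 3) x[n] · ω_4^0 = Σ x[n]
= (0) + (-3) + (-2) + (3)

X[0] = -2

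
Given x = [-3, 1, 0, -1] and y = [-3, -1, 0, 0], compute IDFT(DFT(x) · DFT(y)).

(x ⊛ y)[n] = Σ(m=0 to 3) x[m] · y[(n-m) mod 4]

Computing each output sample:
(x ⊛ y)[0] = 10
(x ⊛ y)[1] = 0
(x ⊛ y)[2] = -1
(x ⊛ y)[3] = 3

x ⊛ y = [10, 0, -1, 3]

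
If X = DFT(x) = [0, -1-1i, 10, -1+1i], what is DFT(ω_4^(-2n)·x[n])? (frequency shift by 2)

Modulation property: DFT(ω_4^(-2n)·x[n]) = X[(k-2) mod 4], so circularly shift X by 2 positions.

X[k-2] = [10, -1+1i, 0, -1-1i]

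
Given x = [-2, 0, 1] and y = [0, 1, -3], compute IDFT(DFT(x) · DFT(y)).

(x ⊛ y)[n] = Σ(m=0 to 2) x[m] · y[(n-m) mod 3]

Computing each output sample:
(x ⊛ y)[0] = 1
(x ⊛ y)[1] = -5
(x ⊛ y)[2] = 6

x ⊛ y = [1, -5, 6]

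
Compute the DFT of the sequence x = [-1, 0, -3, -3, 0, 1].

X[k] = Σ(n=0 to 5) x[n] · ω_6^(nk)
where ω_6 = e^(-2πi/6)

Computing each X[k]:
X[0] = -6
X[1] = 4.0000+3.4641i
X[2] = -3.0000-1.7321i
X[3] = -2
X[4] = -3.0000+1.7321i
X[5] = 4.0000-3.4641i

X = [-6, 4.0000+3.4641i, -3.0000-1.7321i, -2, -3.0000+1.7321i, 4.0000-3.4641i]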